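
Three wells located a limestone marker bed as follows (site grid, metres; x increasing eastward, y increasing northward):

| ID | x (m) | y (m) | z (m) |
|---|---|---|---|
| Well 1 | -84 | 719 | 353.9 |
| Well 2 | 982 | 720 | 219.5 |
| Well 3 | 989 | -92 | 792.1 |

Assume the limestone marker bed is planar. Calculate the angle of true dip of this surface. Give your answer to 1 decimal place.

Let the plane be z = a·x + b·y + c.
Well 2−Well 1: 1066a + 1b = −134.4;  Well 3−Well 1: 1073a − 811b = 438.2.
Solving gives a = −0.12542, b = −0.70625.
Gradient magnitude |∇z| = √(a² + b²) = √(0.01573 + 0.49879) = 0.71730.
True dip = arctan(0.71730) = 35.7°, dipping toward N (azimuth ≈ 010°).

35.7°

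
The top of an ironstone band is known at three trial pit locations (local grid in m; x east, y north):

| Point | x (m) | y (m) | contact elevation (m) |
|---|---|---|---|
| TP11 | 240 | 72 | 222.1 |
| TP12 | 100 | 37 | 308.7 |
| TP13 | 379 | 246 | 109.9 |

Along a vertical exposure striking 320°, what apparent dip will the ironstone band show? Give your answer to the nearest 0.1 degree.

Let the plane be z = a·x + b·y + c.
TP12−TP11: −140a − 35b = 86.6;  TP13−TP11: 139a + 174b = −112.2.
Solving gives a = −0.57150, b = −0.18828.
Unit vector along 320° is (sin 320°, cos 320°) = (-0.6428, 0.7660).
Slope in that direction = a·(-0.6428) + b·(0.7660) = 0.22312.
Apparent dip = arctan|0.22312| = 12.6° (true dip is 31.0°, so apparent ≤ true as expected).

12.6°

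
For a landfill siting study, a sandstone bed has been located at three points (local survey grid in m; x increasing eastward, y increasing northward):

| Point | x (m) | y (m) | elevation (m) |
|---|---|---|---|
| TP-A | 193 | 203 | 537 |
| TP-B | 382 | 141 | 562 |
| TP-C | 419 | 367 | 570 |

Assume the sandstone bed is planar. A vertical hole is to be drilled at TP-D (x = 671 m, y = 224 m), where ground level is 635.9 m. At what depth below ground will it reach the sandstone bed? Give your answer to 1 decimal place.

33.4 m

Let the plane be z = a·x + b·y + c.
TP-B−TP-A: 189a − 62b = 25;  TP-C−TP-A: 226a + 164b = 33.
Solving gives a = 0.13655, b = 0.01304.
Then c = 537 − a·193 − b·203 = 508.00.
At (671, 224): z_contact = 91.63 + 2.92 + 508.00 = 602.55 m.
Depth below ground = 635.9 − 602.55 = 33.4 m.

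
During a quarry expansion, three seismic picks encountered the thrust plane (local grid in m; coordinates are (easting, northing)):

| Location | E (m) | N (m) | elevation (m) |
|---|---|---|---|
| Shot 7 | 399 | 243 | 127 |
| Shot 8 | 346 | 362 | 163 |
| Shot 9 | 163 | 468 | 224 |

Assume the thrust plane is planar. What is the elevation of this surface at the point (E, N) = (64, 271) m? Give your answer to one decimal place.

Let the plane be z = a·E + b·N + c.
Shot 8−Shot 7: −53a + 119b = 36;  Shot 9−Shot 7: −236a + 225b = 97.
Solving gives a = −0.21307, b = 0.20762.
Then c = 127 − a·399 − b·243 = 161.56.
At (64, 271): z = −13.6 + 56.3 + 161.56 = 204.2 m.

204.2 m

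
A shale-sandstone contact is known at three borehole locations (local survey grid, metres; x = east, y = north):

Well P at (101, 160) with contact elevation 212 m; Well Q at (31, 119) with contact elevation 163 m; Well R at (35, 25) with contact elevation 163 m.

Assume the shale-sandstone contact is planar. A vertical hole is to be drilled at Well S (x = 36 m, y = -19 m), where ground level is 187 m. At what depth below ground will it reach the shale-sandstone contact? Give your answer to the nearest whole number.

25 m

Two edge vectors: Well P→Well Q = (-70, -41, -49), Well P→Well R = (-66, -135, -49).
Normal n = (Well P→Well Q) × (Well P→Well R) = (-4606, -196, 6744).
So ∂z/∂x = −n_x/n_z = 0.68298 and ∂z/∂y = −n_y/n_z = 0.02906.
Intercept c from Well P: 212 − 68.98 − 4.65 = 138.37.
At (36, -19): z_contact = 24.6 − 0.6 + 138.37 = 162.4 m.
Depth below ground = 187 − 162.4 = 25 m.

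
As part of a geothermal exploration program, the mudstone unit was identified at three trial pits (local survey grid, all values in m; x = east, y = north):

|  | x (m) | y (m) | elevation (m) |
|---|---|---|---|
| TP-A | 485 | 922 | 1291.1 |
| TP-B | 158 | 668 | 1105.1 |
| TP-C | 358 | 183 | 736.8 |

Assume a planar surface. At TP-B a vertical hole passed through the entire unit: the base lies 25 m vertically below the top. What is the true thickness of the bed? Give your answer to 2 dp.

Let the plane be z = a·x + b·y + c.
TP-B−TP-A: −327a − 254b = −186;  TP-C−TP-A: −127a − 739b = −554.3.
Solving gives a = −0.01594, b = 0.75281.
|∇z| = √(a²+b²) = 0.75298, so dip δ = arctan(0.75298) = 36.98°.
True thickness = vertical thickness × cos δ = 25 × cos 36.98° = 19.97 m.

19.97 m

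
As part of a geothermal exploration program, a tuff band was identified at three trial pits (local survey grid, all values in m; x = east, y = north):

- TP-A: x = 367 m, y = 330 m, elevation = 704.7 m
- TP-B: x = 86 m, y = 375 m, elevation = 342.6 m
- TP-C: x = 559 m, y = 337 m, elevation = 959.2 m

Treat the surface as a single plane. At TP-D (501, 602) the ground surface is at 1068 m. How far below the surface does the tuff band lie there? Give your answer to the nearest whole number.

Let the plane be z = a·x + b·y + c.
TP-B−TP-A: −281a + 45b = −362.1;  TP-C−TP-A: 192a + 7b = 254.5.
Solving gives a = 1.31868, b = 0.18773.
Then c = 704.7 − a·367 − b·330 = 158.79.
At (501, 602): z_contact = 660.7 + 113.0 + 158.79 = 932.5 m.
Depth below ground = 1068 − 932.5 = 136 m.

136 m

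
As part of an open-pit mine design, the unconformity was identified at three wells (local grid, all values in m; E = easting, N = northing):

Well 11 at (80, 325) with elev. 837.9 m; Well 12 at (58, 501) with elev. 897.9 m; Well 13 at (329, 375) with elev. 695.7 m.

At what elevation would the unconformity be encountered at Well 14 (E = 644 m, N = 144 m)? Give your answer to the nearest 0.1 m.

Two edge vectors: Well 11→Well 12 = (-22, 176, 60), Well 11→Well 13 = (249, 50, -142.2).
Normal n = (Well 11→Well 12) × (Well 11→Well 13) = (-28027.2, 11811.6, -44924).
So ∂z/∂E = −n_x/n_z = −0.62388 and ∂z/∂N = −n_y/n_z = 0.26292.
Intercept c from Well 11: 837.9 + 49.91 − 85.45 = 802.36.
At (644, 144): z = −401.8 + 37.9 + 802.36 = 438.4 m.

438.4 m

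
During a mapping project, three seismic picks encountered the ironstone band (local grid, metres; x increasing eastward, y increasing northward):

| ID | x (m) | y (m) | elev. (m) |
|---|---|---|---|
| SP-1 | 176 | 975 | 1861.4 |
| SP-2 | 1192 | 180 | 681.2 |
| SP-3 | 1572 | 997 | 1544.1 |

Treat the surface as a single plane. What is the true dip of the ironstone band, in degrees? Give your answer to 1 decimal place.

Two edge vectors: SP-1→SP-2 = (1016, -795, -1180.2), SP-1→SP-3 = (1396, 22, -317.3).
Normal n = (SP-1→SP-2) × (SP-1→SP-3) = (278217.9, -1325182.4, 1132172).
So ∂z/∂x = −n_x/n_z = −0.24574 and ∂z/∂y = −n_y/n_z = 1.17048.
Gradient magnitude |∇z| = √(a² + b²) = √(0.06039 + 1.37002) = 1.19600.
True dip = arctan(1.19600) = 50.1°, dipping toward SSE (azimuth ≈ 168°).

50.1°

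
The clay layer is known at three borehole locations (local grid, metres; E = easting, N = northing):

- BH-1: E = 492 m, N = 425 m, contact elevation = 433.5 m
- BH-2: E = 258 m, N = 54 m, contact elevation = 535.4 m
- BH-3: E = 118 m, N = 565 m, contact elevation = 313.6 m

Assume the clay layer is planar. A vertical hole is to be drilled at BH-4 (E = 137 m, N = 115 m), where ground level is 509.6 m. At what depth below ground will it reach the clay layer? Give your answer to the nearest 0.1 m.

Two edge vectors: BH-1→BH-2 = (-234, -371, 101.9), BH-1→BH-3 = (-374, 140, -119.9).
Normal n = (BH-1→BH-2) × (BH-1→BH-3) = (30216.9, -66167.2, -171514).
So ∂z/∂E = −n_x/n_z = 0.17618 and ∂z/∂N = −n_y/n_z = −0.38578.
Intercept c from BH-1: 433.5 − 86.68 + 163.96 = 510.78.
At (137, 115): z_contact = 24.14 − 44.37 + 510.78 = 490.55 m.
Depth below ground = 509.6 − 490.55 = 19.1 m.

19.1 m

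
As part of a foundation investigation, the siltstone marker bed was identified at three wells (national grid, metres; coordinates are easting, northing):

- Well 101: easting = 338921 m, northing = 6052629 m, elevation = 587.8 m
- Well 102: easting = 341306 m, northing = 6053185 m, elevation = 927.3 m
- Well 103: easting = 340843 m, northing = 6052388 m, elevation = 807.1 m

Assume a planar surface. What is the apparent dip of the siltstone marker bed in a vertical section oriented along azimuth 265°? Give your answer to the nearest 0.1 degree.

7.4°

Two edge vectors: Well 101→Well 102 = (2385, 556, 339.5), Well 101→Well 103 = (1922, -241, 219.3).
Normal n = (Well 101→Well 102) × (Well 101→Well 103) = (203750.3, 129488.5, -1643417).
So ∂z/∂easting = −n_x/n_z = 0.12398 and ∂z/∂northing = −n_y/n_z = 0.07879.
Unit vector along 265° is (sin 265°, cos 265°) = (-0.9962, -0.0872).
Slope in that direction = a·(-0.9962) + b·(-0.0872) = −0.13038.
Apparent dip = arctan|0.13038| = 7.4° (true dip is 8.4°, so apparent ≤ true as expected).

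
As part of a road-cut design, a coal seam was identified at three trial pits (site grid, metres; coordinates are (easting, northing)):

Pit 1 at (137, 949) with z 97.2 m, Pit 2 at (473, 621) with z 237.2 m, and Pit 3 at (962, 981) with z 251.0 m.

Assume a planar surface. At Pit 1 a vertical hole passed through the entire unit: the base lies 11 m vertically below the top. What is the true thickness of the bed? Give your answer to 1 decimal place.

Two edge vectors: Pit 1→Pit 2 = (336, -328, 140), Pit 1→Pit 3 = (825, 32, 153.8).
Normal n = (Pit 1→Pit 2) × (Pit 1→Pit 3) = (-54926.4, 63823.2, 281352).
So ∂z/∂E = −n_x/n_z = 0.19522 and ∂z/∂N = −n_y/n_z = −0.22684.
|∇z| = √(a²+b²) = 0.29928, so dip δ = arctan(0.29928) = 16.66°.
True thickness = vertical thickness × cos δ = 11 × cos 16.66° = 10.5 m.

10.5 m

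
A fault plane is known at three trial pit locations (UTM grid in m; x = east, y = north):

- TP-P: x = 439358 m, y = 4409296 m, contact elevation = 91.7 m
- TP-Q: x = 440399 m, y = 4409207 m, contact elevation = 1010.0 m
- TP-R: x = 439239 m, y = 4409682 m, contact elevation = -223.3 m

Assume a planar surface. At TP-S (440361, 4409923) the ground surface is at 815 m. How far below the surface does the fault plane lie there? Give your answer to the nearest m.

237 m

Let the plane be z = a·x + b·y + c.
TP-Q−TP-P: 1041a − 89b = 918.3;  TP-R−TP-P: −119a + 386b = −315.
Solving gives a = 0.83435480, b = −0.55883881.
Then c = 91.7 − a·439358 − b·4409296 = 2097596.95.
At (440361, 4409923): z_contact = 367417.3 − 2464436.1 + 2097596.95 = 578.2 m.
Depth below ground = 815 − 578.2 = 237 m.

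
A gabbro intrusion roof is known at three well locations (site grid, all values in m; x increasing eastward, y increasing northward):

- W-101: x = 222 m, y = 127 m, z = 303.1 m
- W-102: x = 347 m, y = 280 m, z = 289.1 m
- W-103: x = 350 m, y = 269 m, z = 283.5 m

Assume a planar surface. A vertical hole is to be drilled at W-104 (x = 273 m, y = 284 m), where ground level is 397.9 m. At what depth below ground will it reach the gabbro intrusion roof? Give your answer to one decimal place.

66.6 m

Two edge vectors: W-101→W-102 = (125, 153, -14), W-101→W-103 = (128, 142, -19.6).
Normal n = (W-101→W-102) × (W-101→W-103) = (-1010.8, 658, -1834).
So ∂z/∂x = −n_x/n_z = −0.55115 and ∂z/∂y = −n_y/n_z = 0.35878.
Intercept c from W-101: 303.1 + 122.35 − 45.56 = 379.89.
At (273, 284): z_contact = −150.46 + 101.89 + 379.89 = 331.32 m.
Depth below ground = 397.9 − 331.32 = 66.6 m.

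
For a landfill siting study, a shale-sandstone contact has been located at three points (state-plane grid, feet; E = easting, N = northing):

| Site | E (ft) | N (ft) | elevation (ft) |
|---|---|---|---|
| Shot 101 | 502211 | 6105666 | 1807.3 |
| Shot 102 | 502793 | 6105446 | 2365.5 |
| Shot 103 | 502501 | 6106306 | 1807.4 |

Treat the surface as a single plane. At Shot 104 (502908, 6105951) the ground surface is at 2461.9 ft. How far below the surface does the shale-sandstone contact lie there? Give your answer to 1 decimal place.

189.5 ft

Let the plane be z = a·E + b·N + c.
Shot 102−Shot 101: 582a − 220b = 558.2;  Shot 103−Shot 101: 290a + 640b = 0.1.
Solving gives a = 0.818900706, b = −0.370908132.
Then c = 1807.3 − a·502211 − b·6105666 = 1855187.53.
At (502908, 6105951): z_contact = 411831.72 − 2264746.88 + 1855187.53 = 2272.36 ft.
Depth below ground = 2461.9 − 2272.36 = 189.5 ft.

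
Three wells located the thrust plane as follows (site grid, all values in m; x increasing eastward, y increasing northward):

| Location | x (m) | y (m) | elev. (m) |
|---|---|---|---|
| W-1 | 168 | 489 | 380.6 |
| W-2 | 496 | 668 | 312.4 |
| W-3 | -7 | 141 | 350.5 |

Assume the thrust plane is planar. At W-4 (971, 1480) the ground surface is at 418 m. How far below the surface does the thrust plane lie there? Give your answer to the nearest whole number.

59 m

Let the plane be z = a·x + b·y + c.
W-2−W-1: 328a + 179b = −68.2;  W-3−W-1: −175a − 348b = −30.1.
Solving gives a = −0.35163, b = 0.26332.
Then c = 380.6 − a·168 − b·489 = 310.91.
At (971, 1480): z_contact = −341.4 + 389.7 + 310.91 = 359.2 m.
Depth below ground = 418 − 359.2 = 59 m.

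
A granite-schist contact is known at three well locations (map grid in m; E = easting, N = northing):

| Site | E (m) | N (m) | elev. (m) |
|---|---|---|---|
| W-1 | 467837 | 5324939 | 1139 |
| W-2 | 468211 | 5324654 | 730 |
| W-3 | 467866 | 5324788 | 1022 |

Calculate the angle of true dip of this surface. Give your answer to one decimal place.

41.5°

Two edge vectors: W-1→W-2 = (374, -285, -409), W-1→W-3 = (29, -151, -117).
Normal n = (W-1→W-2) × (W-1→W-3) = (-28414, 31897, -48209).
So ∂z/∂E = −n_x/n_z = −0.58939 and ∂z/∂N = −n_y/n_z = 0.66164.
Gradient magnitude |∇z| = √(a² + b²) = √(0.34738 + 0.43777) = 0.88609.
True dip = arctan(0.88609) = 41.5°, dipping toward SE (azimuth ≈ 138°).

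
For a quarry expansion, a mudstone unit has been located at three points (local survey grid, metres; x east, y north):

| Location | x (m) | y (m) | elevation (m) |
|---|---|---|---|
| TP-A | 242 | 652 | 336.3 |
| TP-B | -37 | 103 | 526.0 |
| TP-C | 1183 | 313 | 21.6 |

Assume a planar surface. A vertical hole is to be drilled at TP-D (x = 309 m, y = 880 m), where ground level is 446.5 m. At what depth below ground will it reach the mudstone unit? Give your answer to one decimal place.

Two edge vectors: TP-A→TP-B = (-279, -549, 189.7), TP-A→TP-C = (941, -339, -314.7).
Normal n = (TP-A→TP-B) × (TP-A→TP-C) = (237078.6, 90706.4, 611190).
So ∂z/∂x = −n_x/n_z = −0.387897 and ∂z/∂y = −n_y/n_z = −0.148409.
Intercept c from TP-A: 336.3 + 93.87 + 96.76 = 526.93.
At (309, 880): z_contact = −119.86 − 130.60 + 526.93 = 276.47 m.
Depth below ground = 446.5 − 276.47 = 170.0 m.

170.0 m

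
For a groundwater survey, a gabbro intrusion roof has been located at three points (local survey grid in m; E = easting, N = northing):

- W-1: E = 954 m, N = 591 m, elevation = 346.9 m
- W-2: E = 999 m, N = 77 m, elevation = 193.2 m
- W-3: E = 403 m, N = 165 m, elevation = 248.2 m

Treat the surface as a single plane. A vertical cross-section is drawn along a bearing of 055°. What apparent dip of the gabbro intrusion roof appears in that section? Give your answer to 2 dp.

Let the plane be z = a·E + b·N + c.
W-2−W-1: 45a − 514b = −153.7;  W-3−W-1: −551a − 426b = −98.7.
Solving gives a = −0.04876, b = 0.29476.
Unit vector along 055° is (sin 55°, cos 55°) = (0.8192, 0.5736).
Slope in that direction = a·(0.8192) + b·(0.5736) = 0.12912.
Apparent dip = arctan|0.12912| = 7.36° (true dip is 16.6°, so apparent ≤ true as expected).

7.36°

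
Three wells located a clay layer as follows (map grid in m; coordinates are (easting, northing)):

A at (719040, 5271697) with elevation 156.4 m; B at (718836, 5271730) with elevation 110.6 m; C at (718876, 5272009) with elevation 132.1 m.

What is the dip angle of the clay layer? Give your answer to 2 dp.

13.26°

Let the plane be z = a·E + b·N + c.
B−A: −204a + 33b = −45.8;  C−A: −164a + 312b = −24.3.
Solving gives a = 0.23160, b = 0.04386.
Gradient magnitude |∇z| = √(a² + b²) = √(0.05364 + 0.00192) = 0.23572.
True dip = arctan(0.23572) = 13.26°, dipping toward W (azimuth ≈ 259°).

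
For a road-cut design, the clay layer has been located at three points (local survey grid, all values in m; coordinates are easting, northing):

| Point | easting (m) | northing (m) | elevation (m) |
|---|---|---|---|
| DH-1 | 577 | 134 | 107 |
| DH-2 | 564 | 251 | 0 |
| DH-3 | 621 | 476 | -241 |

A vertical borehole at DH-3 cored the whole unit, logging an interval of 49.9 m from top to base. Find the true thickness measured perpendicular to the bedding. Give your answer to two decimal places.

Let the plane be z = a·easting + b·northing + c.
DH-2−DH-1: −13a + 117b = −107;  DH-3−DH-1: 44a + 342b = −348.
Solving gives a = −0.42964, b = −0.96227.
|∇z| = √(a²+b²) = 1.05383, so dip δ = arctan(1.05383) = 46.50°.
True thickness = vertical thickness × cos δ = 49.9 × cos 46.50° = 34.35 m.

34.35 m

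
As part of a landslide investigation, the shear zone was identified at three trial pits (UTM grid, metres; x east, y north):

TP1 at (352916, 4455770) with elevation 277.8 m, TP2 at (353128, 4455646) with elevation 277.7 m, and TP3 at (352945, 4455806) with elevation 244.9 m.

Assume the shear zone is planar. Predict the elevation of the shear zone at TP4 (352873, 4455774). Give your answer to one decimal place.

Let the plane be z = a·x + b·y + c.
TP2−TP1: 212a − 124b = −0.1;  TP3−TP1: 29a + 36b = −32.9.
Solving gives a = −0.363662273, b = −0.620938725.
Then c = 277.8 − a·352916 − b·4455770 = 2895380.18.
At (352873, 4455774): z = −128326.6 − 2766762.6 + 2895380.18 = 291.0 m.

291.0 m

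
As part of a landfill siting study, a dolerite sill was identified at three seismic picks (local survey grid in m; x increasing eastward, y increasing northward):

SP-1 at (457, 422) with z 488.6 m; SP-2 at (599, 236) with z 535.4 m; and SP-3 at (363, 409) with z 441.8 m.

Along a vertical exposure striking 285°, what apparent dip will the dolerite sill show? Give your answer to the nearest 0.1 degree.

23.5°

Two edge vectors: SP-1→SP-2 = (142, -186, 46.8), SP-1→SP-3 = (-94, -13, -46.8).
Normal n = (SP-1→SP-2) × (SP-1→SP-3) = (9313.2, 2246.4, -19330).
So ∂z/∂x = −n_x/n_z = 0.48180 and ∂z/∂y = −n_y/n_z = 0.11621.
Unit vector along 285° is (sin 285°, cos 285°) = (-0.9659, 0.2588).
Slope in that direction = a·(-0.9659) + b·(0.2588) = −0.43531.
Apparent dip = arctan|0.43531| = 23.5° (true dip is 26.4°, so apparent ≤ true as expected).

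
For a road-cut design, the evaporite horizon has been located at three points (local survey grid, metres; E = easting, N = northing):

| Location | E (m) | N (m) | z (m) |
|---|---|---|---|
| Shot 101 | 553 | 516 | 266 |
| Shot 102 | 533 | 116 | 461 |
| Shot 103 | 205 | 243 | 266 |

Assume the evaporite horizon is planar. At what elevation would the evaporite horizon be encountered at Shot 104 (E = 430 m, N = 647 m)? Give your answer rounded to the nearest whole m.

151 m

Let the plane be z = a·E + b·N + c.
Shot 102−Shot 101: −20a − 400b = 195;  Shot 103−Shot 101: −348a − 273b = 0.
Solving gives a = 0.39805, b = −0.50740.
Then c = 266 − a·553 − b·516 = 307.70.
At (430, 647): z = 171.2 − 328.3 + 307.70 = 150.6 m.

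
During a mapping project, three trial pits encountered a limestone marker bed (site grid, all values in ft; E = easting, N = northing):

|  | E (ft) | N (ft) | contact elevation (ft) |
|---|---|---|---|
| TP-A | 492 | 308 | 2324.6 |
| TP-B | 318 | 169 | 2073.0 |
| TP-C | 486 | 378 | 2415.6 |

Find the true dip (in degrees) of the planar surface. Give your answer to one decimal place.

54.2°

Let the plane be z = a·E + b·N + c.
TP-B−TP-A: −174a − 139b = −251.6;  TP-C−TP-A: −6a + 70b = 91.
Solving gives a = 0.38136, b = 1.33269.
Gradient magnitude |∇z| = √(a² + b²) = √(0.14543 + 1.77606) = 1.38618.
True dip = arctan(1.38618) = 54.2°, dipping toward SSW (azimuth ≈ 196°).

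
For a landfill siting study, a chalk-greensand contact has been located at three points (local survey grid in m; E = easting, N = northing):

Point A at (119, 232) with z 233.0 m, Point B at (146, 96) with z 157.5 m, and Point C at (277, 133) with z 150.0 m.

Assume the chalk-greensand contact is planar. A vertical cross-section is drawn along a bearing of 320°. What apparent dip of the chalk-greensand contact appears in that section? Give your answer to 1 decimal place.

27.7°

Let the plane be z = a·E + b·N + c.
Point B−Point A: 27a − 136b = −75.5;  Point C−Point A: 158a − 99b = −83.
Solving gives a = −0.20268, b = 0.51491.
Unit vector along 320° is (sin 320°, cos 320°) = (-0.6428, 0.7660).
Slope in that direction = a·(-0.6428) + b·(0.7660) = 0.52473.
Apparent dip = arctan|0.52473| = 27.7° (true dip is 29.0°, so apparent ≤ true as expected).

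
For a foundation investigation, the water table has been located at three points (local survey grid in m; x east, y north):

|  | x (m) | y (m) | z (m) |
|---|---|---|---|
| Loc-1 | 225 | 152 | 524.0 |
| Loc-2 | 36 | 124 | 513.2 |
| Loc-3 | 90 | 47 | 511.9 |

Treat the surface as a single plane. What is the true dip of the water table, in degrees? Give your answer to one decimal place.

4.1°

Let the plane be z = a·x + b·y + c.
Loc-2−Loc-1: −189a − 28b = −10.8;  Loc-3−Loc-1: −135a − 105b = −12.1.
Solving gives a = 0.04950, b = 0.05160.
Gradient magnitude |∇z| = √(a² + b²) = √(0.00245 + 0.00266) = 0.07150.
True dip = arctan(0.07150) = 4.1°, dipping toward SW (azimuth ≈ 224°).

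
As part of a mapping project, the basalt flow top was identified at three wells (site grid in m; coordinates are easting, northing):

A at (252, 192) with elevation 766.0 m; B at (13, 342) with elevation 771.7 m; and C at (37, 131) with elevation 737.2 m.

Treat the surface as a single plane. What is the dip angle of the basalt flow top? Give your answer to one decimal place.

Let the plane be z = a·easting + b·northing + c.
B−A: −239a + 150b = 5.7;  C−A: −215a − 61b = −28.8.
Solving gives a = 0.08483, b = 0.17316.
Gradient magnitude |∇z| = √(a² + b²) = √(0.00720 + 0.02998) = 0.19282.
True dip = arctan(0.19282) = 10.9°, dipping toward SSW (azimuth ≈ 206°).

10.9°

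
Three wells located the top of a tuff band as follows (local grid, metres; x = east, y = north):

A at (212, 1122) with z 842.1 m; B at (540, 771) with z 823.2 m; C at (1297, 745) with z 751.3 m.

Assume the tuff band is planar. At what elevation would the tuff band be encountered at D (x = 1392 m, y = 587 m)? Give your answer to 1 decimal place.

Let the plane be z = a·x + b·y + c.
B−A: 328a − 351b = −18.9;  C−A: 1085a − 377b = −90.8.
Solving gives a = −0.096219, b = −0.036068.
Then c = 842.1 − a·212 − b·1122 = 902.97.
At (1392, 587): z = −133.9 − 21.2 + 902.97 = 747.9 m.

747.9 m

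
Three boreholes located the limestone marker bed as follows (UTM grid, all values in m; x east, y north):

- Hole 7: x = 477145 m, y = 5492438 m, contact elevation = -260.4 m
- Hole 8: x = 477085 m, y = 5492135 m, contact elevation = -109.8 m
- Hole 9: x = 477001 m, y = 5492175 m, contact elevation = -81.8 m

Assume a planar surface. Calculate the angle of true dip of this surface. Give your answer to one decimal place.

Let the plane be z = a·x + b·y + c.
Hole 8−Hole 7: −60a − 303b = 150.6;  Hole 9−Hole 7: −144a − 263b = 178.6.
Solving gives a = −0.52090, b = −0.39388.
Gradient magnitude |∇z| = √(a² + b²) = √(0.27133 + 0.15514) = 0.65305.
True dip = arctan(0.65305) = 33.1°, dipping toward NE (azimuth ≈ 053°).

33.1°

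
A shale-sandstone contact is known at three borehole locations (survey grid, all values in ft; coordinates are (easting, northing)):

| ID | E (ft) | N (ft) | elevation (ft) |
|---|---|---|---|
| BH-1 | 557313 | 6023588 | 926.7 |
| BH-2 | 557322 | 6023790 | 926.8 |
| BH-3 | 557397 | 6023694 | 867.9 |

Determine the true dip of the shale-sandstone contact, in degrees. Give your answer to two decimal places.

36.62°

Let the plane be z = a·E + b·N + c.
BH-2−BH-1: 9a + 202b = 0.1;  BH-3−BH-1: 84a + 106b = −58.8.
Solving gives a = −0.74236, b = 0.03357.
Gradient magnitude |∇z| = √(a² + b²) = √(0.55110 + 0.00113) = 0.74312.
True dip = arctan(0.74312) = 36.62°, dipping toward E (azimuth ≈ 093°).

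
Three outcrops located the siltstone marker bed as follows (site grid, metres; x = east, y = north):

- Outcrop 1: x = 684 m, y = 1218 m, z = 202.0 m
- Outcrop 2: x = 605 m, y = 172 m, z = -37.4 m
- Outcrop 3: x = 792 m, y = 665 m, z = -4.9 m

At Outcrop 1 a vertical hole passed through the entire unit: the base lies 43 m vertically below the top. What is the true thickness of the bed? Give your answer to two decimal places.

36.87 m

Two edge vectors: Outcrop 1→Outcrop 2 = (-79, -1046, -239.4), Outcrop 1→Outcrop 3 = (108, -553, -206.9).
Normal n = (Outcrop 1→Outcrop 2) × (Outcrop 1→Outcrop 3) = (84029.2, -42200.3, 156655).
So ∂z/∂x = −n_x/n_z = −0.53640 and ∂z/∂y = −n_y/n_z = 0.26938.
|∇z| = √(a²+b²) = 0.60024, so dip δ = arctan(0.60024) = 30.97°.
True thickness = vertical thickness × cos δ = 43 × cos 30.97° = 36.87 m.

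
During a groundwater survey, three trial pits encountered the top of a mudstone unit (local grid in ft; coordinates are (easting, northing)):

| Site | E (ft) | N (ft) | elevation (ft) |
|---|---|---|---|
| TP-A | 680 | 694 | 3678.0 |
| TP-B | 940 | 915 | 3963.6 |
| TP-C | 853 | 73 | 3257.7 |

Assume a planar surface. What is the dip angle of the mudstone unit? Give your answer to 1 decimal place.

Two edge vectors: TP-A→TP-B = (260, 221, 285.6), TP-A→TP-C = (173, -621, -420.3).
Normal n = (TP-A→TP-B) × (TP-A→TP-C) = (84471.3, 158686.8, -199693).
So ∂z/∂E = −n_x/n_z = 0.42301 and ∂z/∂N = −n_y/n_z = 0.79465.
Gradient magnitude |∇z| = √(a² + b²) = √(0.17893 + 0.63147) = 0.90023.
True dip = arctan(0.90023) = 42.0°, dipping toward SSW (azimuth ≈ 208°).

42.0°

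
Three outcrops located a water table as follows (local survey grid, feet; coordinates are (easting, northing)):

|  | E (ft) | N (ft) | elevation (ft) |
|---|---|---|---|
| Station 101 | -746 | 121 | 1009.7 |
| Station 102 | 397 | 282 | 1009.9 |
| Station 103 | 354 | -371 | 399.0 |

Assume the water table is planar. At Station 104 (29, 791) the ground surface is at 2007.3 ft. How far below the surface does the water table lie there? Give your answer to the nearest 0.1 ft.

Two edge vectors: Station 101→Station 102 = (1143, 161, 0.2), Station 101→Station 103 = (1100, -492, -610.7).
Normal n = (Station 101→Station 102) × (Station 101→Station 103) = (-98224.3, 698250.1, -739456).
So ∂z/∂E = −n_x/n_z = −0.13283 and ∂z/∂N = −n_y/n_z = 0.94428.
Intercept c from Station 101: 1009.7 − 99.09 − 114.26 = 796.35.
At (29, 791): z_contact = −3.85 + 746.92 + 796.35 = 1539.42 ft.
Depth below ground = 2007.3 − 1539.42 = 467.9 ft.

467.9 ft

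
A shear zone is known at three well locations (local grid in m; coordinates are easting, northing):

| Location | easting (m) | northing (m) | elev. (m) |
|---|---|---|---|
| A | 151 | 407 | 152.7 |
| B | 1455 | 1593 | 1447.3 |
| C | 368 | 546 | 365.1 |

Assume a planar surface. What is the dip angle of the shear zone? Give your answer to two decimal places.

43.44°

Let the plane be z = a·easting + b·northing + c.
B−A: 1304a + 1186b = 1294.6;  C−A: 217a + 139b = 212.4.
Solving gives a = 0.94548, b = 0.05201.
Gradient magnitude |∇z| = √(a² + b²) = √(0.89394 + 0.00271) = 0.94691.
True dip = arctan(0.94691) = 43.44°, dipping toward W (azimuth ≈ 267°).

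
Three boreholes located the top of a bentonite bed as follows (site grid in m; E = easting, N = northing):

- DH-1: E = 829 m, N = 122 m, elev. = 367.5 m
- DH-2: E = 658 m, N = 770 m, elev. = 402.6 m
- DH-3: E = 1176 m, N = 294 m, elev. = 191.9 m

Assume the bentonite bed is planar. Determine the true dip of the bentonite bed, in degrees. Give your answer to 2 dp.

25.48°

Let the plane be z = a·E + b·N + c.
DH-2−DH-1: −171a + 648b = 35.1;  DH-3−DH-1: 347a + 172b = −175.6.
Solving gives a = −0.47126, b = −0.07019.
Gradient magnitude |∇z| = √(a² + b²) = √(0.22208 + 0.00493) = 0.47646.
True dip = arctan(0.47646) = 25.48°, dipping toward E (azimuth ≈ 082°).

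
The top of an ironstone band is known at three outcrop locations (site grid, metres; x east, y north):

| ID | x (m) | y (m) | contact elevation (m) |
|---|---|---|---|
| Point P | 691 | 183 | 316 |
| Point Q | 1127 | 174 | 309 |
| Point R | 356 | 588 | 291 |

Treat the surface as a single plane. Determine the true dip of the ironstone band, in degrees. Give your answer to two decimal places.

4.48°

Let the plane be z = a·x + b·y + c.
Point Q−Point P: 436a − 9b = −7;  Point R−Point P: −335a + 405b = −25.
Solving gives a = −0.01763, b = −0.07631.
Gradient magnitude |∇z| = √(a² + b²) = √(0.00031 + 0.00582) = 0.07832.
True dip = arctan(0.07832) = 4.48°, dipping toward NNE (azimuth ≈ 013°).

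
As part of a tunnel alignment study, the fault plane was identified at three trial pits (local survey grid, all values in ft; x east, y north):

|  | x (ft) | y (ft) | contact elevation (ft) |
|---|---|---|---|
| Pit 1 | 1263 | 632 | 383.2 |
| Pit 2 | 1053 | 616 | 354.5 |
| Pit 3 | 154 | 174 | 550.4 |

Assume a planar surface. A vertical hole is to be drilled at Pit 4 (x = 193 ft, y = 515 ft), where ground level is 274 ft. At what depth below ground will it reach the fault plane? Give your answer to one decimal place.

6.8 ft

Let the plane be z = a·x + b·y + c.
Pit 2−Pit 1: −210a − 16b = −28.7;  Pit 3−Pit 1: −1109a − 458b = 167.2.
Solving gives a = 0.201691, b = −0.853438.
Then c = 383.2 − a·1263 − b·632 = 667.84.
At (193, 515): z_contact = 38.93 − 439.52 + 667.84 = 267.24 ft.
Depth below ground = 274 − 267.24 = 6.8 ft.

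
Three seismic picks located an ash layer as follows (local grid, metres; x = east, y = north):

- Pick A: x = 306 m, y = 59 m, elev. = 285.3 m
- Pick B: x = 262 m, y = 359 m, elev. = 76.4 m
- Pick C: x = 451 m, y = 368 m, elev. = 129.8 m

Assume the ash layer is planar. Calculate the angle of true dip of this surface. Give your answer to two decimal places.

35.83°

Let the plane be z = a·x + b·y + c.
Pick B−Pick A: −44a + 300b = −208.9;  Pick C−Pick A: 145a + 309b = −155.5.
Solving gives a = 0.31351, b = −0.65035.
Gradient magnitude |∇z| = √(a² + b²) = √(0.09829 + 0.42296) = 0.72197.
True dip = arctan(0.72197) = 35.83°, dipping toward NNW (azimuth ≈ 334°).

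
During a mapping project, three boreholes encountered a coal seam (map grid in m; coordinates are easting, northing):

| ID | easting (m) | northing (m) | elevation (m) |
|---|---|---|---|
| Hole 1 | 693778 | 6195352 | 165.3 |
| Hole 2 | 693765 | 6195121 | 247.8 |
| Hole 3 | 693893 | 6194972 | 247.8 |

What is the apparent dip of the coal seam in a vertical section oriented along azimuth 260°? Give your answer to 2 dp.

Two edge vectors: Hole 1→Hole 2 = (-13, -231, 82.5), Hole 1→Hole 3 = (115, -380, 82.5).
Normal n = (Hole 1→Hole 2) × (Hole 1→Hole 3) = (12292.5, 10560, 31505).
So ∂z/∂easting = −n_x/n_z = −0.39018 and ∂z/∂northing = −n_y/n_z = −0.33518.
Unit vector along 260° is (sin 260°, cos 260°) = (-0.9848, -0.1736).
Slope in that direction = a·(-0.9848) + b·(-0.1736) = 0.44245.
Apparent dip = arctan|0.44245| = 23.87° (true dip is 27.2°, so apparent ≤ true as expected).

23.87°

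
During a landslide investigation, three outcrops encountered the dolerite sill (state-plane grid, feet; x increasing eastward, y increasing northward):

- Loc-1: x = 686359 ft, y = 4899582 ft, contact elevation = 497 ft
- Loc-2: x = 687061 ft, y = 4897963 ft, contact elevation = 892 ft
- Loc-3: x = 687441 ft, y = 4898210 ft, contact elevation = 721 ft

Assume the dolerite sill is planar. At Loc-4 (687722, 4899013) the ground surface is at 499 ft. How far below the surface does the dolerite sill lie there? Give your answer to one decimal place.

117.0 ft

Let the plane be z = a·x + b·y + c.
Loc-2−Loc-1: 702a − 1619b = 395;  Loc-3−Loc-1: 1082a − 1372b = 224.
Solving gives a = −0.227340625, b = −0.342552884.
Then c = 497 − a·686359 − b·4899582 = 1834900.23.
At (687722, 4899013): z_contact = −156347.15 − 1678171.03 + 1834900.23 = 382.05 ft.
Depth below ground = 499 − 382.05 = 117.0 ft.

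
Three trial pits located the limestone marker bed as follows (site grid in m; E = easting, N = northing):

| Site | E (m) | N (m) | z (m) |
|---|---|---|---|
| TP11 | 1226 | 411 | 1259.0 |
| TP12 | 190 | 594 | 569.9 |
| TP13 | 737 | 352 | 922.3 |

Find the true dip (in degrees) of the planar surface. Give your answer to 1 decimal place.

34.4°

Two edge vectors: TP11→TP12 = (-1036, 183, -689.1), TP11→TP13 = (-489, -59, -336.7).
Normal n = (TP11→TP12) × (TP11→TP13) = (-102273, -11851.3, 150611).
So ∂z/∂E = −n_x/n_z = 0.67905 and ∂z/∂N = −n_y/n_z = 0.07869.
Gradient magnitude |∇z| = √(a² + b²) = √(0.46111 + 0.00619) = 0.68360.
True dip = arctan(0.68360) = 34.4°, dipping toward W (azimuth ≈ 263°).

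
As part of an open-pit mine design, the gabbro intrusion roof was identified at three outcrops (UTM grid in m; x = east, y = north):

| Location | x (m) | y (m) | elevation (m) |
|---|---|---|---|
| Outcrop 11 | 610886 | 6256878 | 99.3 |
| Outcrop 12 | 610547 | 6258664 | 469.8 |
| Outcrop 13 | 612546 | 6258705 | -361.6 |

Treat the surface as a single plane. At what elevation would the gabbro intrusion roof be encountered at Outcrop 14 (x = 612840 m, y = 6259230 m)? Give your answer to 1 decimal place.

-417.4 m

Two edge vectors: Outcrop 11→Outcrop 12 = (-339, 1786, 370.5), Outcrop 11→Outcrop 13 = (1660, 1827, -460.9).
Normal n = (Outcrop 11→Outcrop 12) × (Outcrop 11→Outcrop 13) = (-1500070.9, 458784.9, -3584113).
So ∂z/∂x = −n_x/n_z = −0.418533372 and ∂z/∂y = −n_y/n_z = 0.128005144.
Intercept c from Outcrop 11: 99.3 + 255676.18 − 800912.57 = −545137.09.
At (612840, 6259230): z = −256494.0 + 801213.6 − 545137.09 = -417.4 m.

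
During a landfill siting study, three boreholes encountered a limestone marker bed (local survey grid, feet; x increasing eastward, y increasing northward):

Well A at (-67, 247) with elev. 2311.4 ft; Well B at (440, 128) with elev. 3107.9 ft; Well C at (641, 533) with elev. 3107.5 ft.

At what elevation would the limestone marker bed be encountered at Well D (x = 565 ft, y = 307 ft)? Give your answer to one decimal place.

3158.6 ft

Let the plane be z = a·x + b·y + c.
Well B−Well A: 507a − 119b = 796.5;  Well C−Well A: 708a + 286b = 796.1.
Solving gives a = 1.40689, b = −0.69922.
Then c = 2311.4 − a·-67 − b·247 = 2578.37.
At (565, 307): z = 794.9 − 214.7 + 2578.37 = 3158.6 ft.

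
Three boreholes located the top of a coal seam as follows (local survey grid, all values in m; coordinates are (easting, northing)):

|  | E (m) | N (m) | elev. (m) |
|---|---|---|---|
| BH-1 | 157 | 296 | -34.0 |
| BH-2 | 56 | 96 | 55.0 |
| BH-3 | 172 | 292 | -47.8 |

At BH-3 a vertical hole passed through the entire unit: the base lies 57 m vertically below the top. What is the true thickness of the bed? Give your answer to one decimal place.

Two edge vectors: BH-1→BH-2 = (-101, -200, 89), BH-1→BH-3 = (15, -4, -13.8).
Normal n = (BH-1→BH-2) × (BH-1→BH-3) = (3116, -58.8, 3404).
So ∂z/∂E = −n_x/n_z = −0.91539 and ∂z/∂N = −n_y/n_z = 0.01727.
|∇z| = √(a²+b²) = 0.91556, so dip δ = arctan(0.91556) = 42.48°.
True thickness = vertical thickness × cos δ = 57 × cos 42.48° = 42.0 m.

42.0 m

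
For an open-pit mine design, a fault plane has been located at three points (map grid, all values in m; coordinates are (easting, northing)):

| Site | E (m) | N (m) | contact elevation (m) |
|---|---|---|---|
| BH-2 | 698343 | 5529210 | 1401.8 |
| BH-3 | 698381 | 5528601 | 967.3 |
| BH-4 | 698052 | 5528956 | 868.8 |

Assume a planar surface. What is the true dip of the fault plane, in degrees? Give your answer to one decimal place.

54.3°

Two edge vectors: BH-2→BH-3 = (38, -609, -434.5), BH-2→BH-4 = (-291, -254, -533).
Normal n = (BH-2→BH-3) × (BH-2→BH-4) = (214234, 146693.5, -186871).
So ∂z/∂E = −n_x/n_z = 1.14643 and ∂z/∂N = −n_y/n_z = 0.78500.
Gradient magnitude |∇z| = √(a² + b²) = √(1.31430 + 0.61622) = 1.38943.
True dip = arctan(1.38943) = 54.3°, dipping toward SW (azimuth ≈ 236°).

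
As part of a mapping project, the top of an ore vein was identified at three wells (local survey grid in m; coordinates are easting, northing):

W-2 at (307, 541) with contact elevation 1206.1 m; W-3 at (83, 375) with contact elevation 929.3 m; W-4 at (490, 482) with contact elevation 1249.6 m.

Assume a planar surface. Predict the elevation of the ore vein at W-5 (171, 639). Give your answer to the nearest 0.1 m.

1224.6 m

Let the plane be z = a·easting + b·northing + c.
W-3−W-2: −224a − 166b = −276.8;  W-4−W-2: 183a − 59b = 43.5.
Solving gives a = 0.54026, b = 0.93844.
Then c = 1206.1 − a·307 − b·541 = 532.54.
At (171, 639): z = 92.4 + 599.7 + 532.54 = 1224.6 m.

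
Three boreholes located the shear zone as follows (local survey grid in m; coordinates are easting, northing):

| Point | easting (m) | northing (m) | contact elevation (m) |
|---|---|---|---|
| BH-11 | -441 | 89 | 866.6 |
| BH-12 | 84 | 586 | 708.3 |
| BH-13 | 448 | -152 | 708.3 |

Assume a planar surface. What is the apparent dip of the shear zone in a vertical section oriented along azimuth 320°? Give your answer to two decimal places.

3.12°

Two edge vectors: BH-11→BH-12 = (525, 497, -158.3), BH-11→BH-13 = (889, -241, -158.3).
Normal n = (BH-11→BH-12) × (BH-11→BH-13) = (-116825.4, -57621.2, -568358).
So ∂z/∂easting = −n_x/n_z = −0.20555 and ∂z/∂northing = −n_y/n_z = −0.10138.
Unit vector along 320° is (sin 320°, cos 320°) = (-0.6428, 0.7660).
Slope in that direction = a·(-0.6428) + b·(0.7660) = 0.05446.
Apparent dip = arctan|0.05446| = 3.12° (true dip is 12.9°, so apparent ≤ true as expected).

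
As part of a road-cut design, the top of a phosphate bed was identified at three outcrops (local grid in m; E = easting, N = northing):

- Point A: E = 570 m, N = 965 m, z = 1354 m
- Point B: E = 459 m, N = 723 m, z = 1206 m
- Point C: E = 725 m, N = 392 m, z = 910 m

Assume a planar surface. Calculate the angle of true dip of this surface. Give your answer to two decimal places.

Two edge vectors: Point A→Point B = (-111, -242, -148), Point A→Point C = (155, -573, -444).
Normal n = (Point A→Point B) × (Point A→Point C) = (22644, -72224, 101113).
So ∂z/∂E = −n_x/n_z = −0.22395 and ∂z/∂N = −n_y/n_z = 0.71429.
Gradient magnitude |∇z| = √(a² + b²) = √(0.05015 + 0.51021) = 0.74857.
True dip = arctan(0.74857) = 36.82°, dipping toward SSE (azimuth ≈ 163°).

36.82°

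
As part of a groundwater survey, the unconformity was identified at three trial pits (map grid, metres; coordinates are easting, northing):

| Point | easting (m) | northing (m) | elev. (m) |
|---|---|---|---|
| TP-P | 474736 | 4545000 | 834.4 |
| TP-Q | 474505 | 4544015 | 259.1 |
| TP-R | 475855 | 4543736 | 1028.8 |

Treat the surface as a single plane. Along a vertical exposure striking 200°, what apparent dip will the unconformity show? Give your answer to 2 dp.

32.17°

Two edge vectors: TP-P→TP-Q = (-231, -985, -575.3), TP-P→TP-R = (1119, -1264, 194.4).
Normal n = (TP-P→TP-Q) × (TP-P→TP-R) = (-918663.2, -598854.3, 1394199).
So ∂z/∂easting = −n_x/n_z = 0.65892 and ∂z/∂northing = −n_y/n_z = 0.42953.
Unit vector along 200° is (sin 200°, cos 200°) = (-0.3420, -0.9397).
Slope in that direction = a·(-0.3420) + b·(-0.9397) = −0.62899.
Apparent dip = arctan|0.62899| = 32.17° (true dip is 38.2°, so apparent ≤ true as expected).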